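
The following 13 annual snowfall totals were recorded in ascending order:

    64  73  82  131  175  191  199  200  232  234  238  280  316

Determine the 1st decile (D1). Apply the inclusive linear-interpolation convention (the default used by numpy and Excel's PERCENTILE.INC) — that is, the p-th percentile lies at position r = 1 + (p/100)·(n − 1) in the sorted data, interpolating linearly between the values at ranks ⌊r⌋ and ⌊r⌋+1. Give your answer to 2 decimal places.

n = 13.
r = 1 + (10/100)·(13 − 1) = 1 + 1.2 = 2.2.
Rank 2 is 73 and rank 3 is 82.
Interpolate: 73 + 0.2·(82 − 73) = 73 + 0.2·9 = 74.8.

74.80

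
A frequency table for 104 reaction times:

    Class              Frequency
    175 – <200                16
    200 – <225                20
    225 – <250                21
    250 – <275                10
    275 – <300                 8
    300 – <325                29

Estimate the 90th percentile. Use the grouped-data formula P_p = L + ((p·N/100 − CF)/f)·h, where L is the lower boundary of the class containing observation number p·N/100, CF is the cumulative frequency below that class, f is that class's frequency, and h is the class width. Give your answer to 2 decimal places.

316.03

N = 104; target position k = 90/100 · 104 = 93.6.
Cumulative frequencies: 16, 36, 57, 67, 75, 104.
Observation 93.6 falls in the class 300 – <325.
L = 300, CF = 75, f = 29, h = 25.
P90 = 300 + ((93.6 − 75)/29)·25 = 300 + 16.0345 = 316.034.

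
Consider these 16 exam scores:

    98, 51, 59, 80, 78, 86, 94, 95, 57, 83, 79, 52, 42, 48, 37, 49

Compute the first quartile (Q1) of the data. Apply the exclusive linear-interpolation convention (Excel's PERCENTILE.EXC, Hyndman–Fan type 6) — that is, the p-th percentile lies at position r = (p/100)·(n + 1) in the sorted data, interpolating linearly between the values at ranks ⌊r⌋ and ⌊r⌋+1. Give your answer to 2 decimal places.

Sorted: 37, 42, 48, 49, 51, 52, 57, 59, 78, 79, 80, 83, 86, 94, 95, 98.
n = 16.
r = (25/100)·(16 + 1) = 4.25.
Rank 4 is 49 and rank 5 is 51.
Interpolate: 49 + 0.25·(51 − 49) = 49 + 0.25·2 = 49.5.

49.50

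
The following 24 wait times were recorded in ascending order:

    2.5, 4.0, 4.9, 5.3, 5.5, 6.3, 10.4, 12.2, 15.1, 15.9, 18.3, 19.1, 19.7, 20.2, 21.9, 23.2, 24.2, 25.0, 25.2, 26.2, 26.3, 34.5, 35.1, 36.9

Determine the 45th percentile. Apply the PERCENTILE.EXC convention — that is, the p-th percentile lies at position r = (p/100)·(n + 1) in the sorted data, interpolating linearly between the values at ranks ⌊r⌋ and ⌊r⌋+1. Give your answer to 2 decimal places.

18.50

n = 24.
r = (45/100)·(24 + 1) = 11.25.
Rank 11 is 18.3 and rank 12 is 19.1.
Interpolate: 18.3 + 0.25·(19.1 − 18.3) = 18.3 + 0.25·0.8 = 18.5.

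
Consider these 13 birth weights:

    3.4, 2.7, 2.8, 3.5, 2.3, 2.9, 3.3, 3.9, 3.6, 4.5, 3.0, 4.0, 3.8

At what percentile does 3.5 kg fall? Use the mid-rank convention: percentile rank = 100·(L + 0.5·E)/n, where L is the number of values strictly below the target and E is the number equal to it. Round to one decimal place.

Sorted: 2.3, 2.7, 2.8, 2.9, 3.0, 3.3, 3.4, 3.5, 3.6, 3.8, 3.9, 4.0, 4.5.
Count below 3.5: L = 7; count equal: E = 1; n = 13.
Percentile rank = 100·(7 + 0.5·1)/13 = 100·7.5/13 = 57.69.

57.7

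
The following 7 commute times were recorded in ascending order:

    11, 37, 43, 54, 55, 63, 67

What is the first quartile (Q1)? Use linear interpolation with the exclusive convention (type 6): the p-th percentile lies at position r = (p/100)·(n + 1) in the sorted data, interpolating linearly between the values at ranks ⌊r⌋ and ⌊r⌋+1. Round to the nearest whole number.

n = 7.
r = (25/100)·(7 + 1) = 2.
r is an integer, so P25 is the value at rank 2: 37.

37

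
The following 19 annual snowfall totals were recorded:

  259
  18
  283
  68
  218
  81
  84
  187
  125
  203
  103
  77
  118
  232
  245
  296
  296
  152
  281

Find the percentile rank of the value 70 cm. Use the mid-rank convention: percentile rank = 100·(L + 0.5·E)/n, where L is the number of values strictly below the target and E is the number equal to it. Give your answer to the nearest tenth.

10.5

Sorted: 18, 68, 77, 81, 84, 103, 118, 125, 152, 187, 203, 218, 232, 245, 259, 281, 283, 296, 296.
Count below 70: L = 2; count equal: E = 0; n = 19.
Percentile rank = 100·(2 + 0.5·0)/19 = 100·2/19 = 10.53.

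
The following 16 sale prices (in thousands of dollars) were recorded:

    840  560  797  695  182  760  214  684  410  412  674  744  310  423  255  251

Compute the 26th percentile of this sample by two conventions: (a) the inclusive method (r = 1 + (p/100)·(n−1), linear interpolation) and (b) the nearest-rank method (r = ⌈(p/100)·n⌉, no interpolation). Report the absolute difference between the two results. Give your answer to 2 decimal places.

5.50

Sorted: 182, 214, 251, 255, 310, 410, 412, 423, 560, 674, 684, 695, 744, 760, 797, 840.
n = 16.
(a) r = 4.9; between ranks 4 (255) and 5 (310): 304.5.
(b) the nearest-rank method: rank 5 → 310.
|304.5 − 310| = 5.5.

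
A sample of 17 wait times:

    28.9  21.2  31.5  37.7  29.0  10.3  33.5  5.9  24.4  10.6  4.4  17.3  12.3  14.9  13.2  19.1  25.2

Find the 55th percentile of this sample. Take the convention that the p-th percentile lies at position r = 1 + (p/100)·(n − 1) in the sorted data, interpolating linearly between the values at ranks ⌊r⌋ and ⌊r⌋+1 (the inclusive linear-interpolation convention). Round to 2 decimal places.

20.78

Sorted: 4.4, 5.9, 10.3, 10.6, 12.3, 13.2, 14.9, 17.3, 19.1, 21.2, 24.4, 25.2, 28.9, 29.0, 31.5, 33.5, 37.7.
n = 17.
r = 1 + (55/100)·(17 − 1) = 1 + 8.8 = 9.8.
Rank 9 is 19.1 and rank 10 is 21.2.
Interpolate: 19.1 + 0.8·(21.2 − 19.1) = 19.1 + 0.8·2.1 = 20.78.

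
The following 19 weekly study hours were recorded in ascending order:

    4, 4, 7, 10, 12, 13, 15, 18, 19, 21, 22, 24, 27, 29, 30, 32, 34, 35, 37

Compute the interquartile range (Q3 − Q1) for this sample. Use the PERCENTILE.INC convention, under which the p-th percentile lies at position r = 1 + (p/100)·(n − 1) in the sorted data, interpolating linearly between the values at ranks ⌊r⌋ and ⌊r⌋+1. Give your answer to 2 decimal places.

n = 19.
P25: r = 5.5; ranks 5–6 are 12, 13; interpolating gives 12.5.
P75: r = 14.5; ranks 14–15 are 29, 30; interpolating gives 29.5.
Difference: 29.5 − 12.5 = 17.

17.00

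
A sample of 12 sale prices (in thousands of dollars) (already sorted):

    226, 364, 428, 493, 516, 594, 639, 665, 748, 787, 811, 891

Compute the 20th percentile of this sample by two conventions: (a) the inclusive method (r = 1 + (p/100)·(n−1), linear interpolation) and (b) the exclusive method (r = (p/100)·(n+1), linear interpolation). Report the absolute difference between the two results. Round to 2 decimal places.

38.60

n = 12.
(a) r = 3.2; between ranks 3 (428) and 4 (493): 441.
(b) r = 2.6; between ranks 2 (364) and 3 (428): 402.4.
|441 − 402.4| = 38.6.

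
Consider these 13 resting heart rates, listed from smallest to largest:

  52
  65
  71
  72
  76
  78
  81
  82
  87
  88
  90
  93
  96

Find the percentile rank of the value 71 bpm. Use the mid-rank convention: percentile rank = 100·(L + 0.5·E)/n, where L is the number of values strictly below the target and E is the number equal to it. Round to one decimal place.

19.2

Count below 71: L = 2; count equal: E = 1; n = 13.
Percentile rank = 100·(2 + 0.5·1)/13 = 100·2.5/13 = 19.23.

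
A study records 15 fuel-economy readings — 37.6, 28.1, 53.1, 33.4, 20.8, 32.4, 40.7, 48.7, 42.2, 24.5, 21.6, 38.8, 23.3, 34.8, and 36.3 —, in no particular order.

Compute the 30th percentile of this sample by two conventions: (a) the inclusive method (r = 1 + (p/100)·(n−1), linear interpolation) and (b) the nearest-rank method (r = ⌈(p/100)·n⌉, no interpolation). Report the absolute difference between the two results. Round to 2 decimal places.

0.86

Sorted: 20.8, 21.6, 23.3, 24.5, 28.1, 32.4, 33.4, 34.8, 36.3, 37.6, 38.8, 40.7, 42.2, 48.7, 53.1.
n = 15.
(a) r = 5.2; between ranks 5 (28.1) and 6 (32.4): 28.96.
(b) the nearest-rank method: rank 5 → 28.1.
|28.96 − 28.1| = 0.86.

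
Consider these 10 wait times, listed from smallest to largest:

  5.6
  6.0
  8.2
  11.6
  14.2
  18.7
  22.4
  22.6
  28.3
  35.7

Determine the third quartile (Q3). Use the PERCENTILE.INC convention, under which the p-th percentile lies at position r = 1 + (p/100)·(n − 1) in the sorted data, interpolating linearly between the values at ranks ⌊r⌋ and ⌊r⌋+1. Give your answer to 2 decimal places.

22.55

n = 10.
r = 1 + (75/100)·(10 − 1) = 1 + 6.75 = 7.75.
Rank 7 is 22.4 and rank 8 is 22.6.
Interpolate: 22.4 + 0.75·(22.6 − 22.4) = 22.4 + 0.75·0.2 = 22.55.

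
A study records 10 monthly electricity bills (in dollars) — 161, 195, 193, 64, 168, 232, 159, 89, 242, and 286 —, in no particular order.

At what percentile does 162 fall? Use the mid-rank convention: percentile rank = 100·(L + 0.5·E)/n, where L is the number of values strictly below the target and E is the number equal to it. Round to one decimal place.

Sorted: 64, 89, 159, 161, 168, 193, 195, 232, 242, 286.
Count below 162: L = 4; count equal: E = 0; n = 10.
Percentile rank = 100·(4 + 0.5·0)/10 = 100·4/10 = 40.

40.0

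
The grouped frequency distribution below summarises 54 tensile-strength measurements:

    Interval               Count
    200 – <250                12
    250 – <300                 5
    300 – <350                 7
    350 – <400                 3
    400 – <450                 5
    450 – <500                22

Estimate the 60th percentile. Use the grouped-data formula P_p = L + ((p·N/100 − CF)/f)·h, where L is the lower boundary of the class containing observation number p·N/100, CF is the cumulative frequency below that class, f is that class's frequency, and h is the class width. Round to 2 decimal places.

450.91

N = 54; target position k = 60/100 · 54 = 32.4.
Cumulative frequencies: 12, 17, 24, 27, 32, 54.
Observation 32.4 falls in the class 450 – <500.
L = 450, CF = 32, f = 22, h = 50.
P60 = 450 + ((32.4 − 32)/22)·50 = 450 + 0.909091 = 450.909.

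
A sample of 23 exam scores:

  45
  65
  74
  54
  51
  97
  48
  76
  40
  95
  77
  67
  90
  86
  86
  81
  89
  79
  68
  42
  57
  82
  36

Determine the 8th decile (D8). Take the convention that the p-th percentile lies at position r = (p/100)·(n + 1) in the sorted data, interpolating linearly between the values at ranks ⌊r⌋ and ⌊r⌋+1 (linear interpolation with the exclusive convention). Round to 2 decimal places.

86.60

Sorted: 36, 40, 42, 45, 48, 51, 54, 57, 65, 67, 68, 74, 76, 77, 79, 81, 82, 86, 86, 89, 90, 95, 97.
n = 23.
r = (80/100)·(23 + 1) = 19.2.
Rank 19 is 86 and rank 20 is 89.
Interpolate: 86 + 0.2·(89 − 86) = 86 + 0.2·3 = 86.6.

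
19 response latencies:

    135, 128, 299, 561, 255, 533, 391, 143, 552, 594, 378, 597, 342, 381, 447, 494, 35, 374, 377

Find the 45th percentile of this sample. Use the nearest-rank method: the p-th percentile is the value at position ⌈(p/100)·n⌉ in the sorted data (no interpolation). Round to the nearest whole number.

Sorted: 35, 128, 135, 143, 255, 299, 342, 374, 377, 378, 381, 391, 447, 494, 533, 552, 561, 594, 597.
n = 19.
Position = ⌈45/100 · 19⌉ = ⌈8.55⌉ = 9.
The value at rank 9 is 377.

377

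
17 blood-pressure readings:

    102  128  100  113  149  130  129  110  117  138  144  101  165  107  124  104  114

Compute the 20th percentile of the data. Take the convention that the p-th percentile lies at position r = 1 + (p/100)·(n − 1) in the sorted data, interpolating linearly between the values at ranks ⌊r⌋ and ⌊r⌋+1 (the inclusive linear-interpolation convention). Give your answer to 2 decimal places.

104.60

Sorted: 100, 101, 102, 104, 107, 110, 113, 114, 117, 124, 128, 129, 130, 138, 144, 149, 165.
n = 17.
r = 1 + (20/100)·(17 − 1) = 1 + 3.2 = 4.2.
Rank 4 is 104 and rank 5 is 107.
Interpolate: 104 + 0.2·(107 − 104) = 104 + 0.2·3 = 104.6.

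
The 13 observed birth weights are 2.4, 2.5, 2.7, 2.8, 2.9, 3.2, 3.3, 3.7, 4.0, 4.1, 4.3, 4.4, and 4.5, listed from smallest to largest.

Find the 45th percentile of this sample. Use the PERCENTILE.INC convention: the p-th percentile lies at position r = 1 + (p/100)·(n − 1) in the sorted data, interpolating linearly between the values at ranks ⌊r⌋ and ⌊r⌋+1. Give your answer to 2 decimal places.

n = 13.
r = 1 + (45/100)·(13 − 1) = 1 + 5.4 = 6.4.
Rank 6 is 3.2 and rank 7 is 3.3.
Interpolate: 3.2 + 0.4·(3.3 − 3.2) = 3.2 + 0.4·0.1 = 3.24.

3.24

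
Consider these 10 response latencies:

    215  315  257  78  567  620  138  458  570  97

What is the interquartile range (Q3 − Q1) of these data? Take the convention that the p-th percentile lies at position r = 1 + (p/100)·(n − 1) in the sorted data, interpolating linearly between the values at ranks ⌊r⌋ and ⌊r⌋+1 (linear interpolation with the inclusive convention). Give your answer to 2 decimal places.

Sorted: 78, 97, 138, 215, 257, 315, 458, 567, 570, 620.
n = 10.
P25: r = 3.25; ranks 3–4 are 138, 215; interpolating gives 157.25.
P75: r = 7.75; ranks 7–8 are 458, 567; interpolating gives 539.75.
Difference: 539.75 − 157.25 = 382.5.

382.50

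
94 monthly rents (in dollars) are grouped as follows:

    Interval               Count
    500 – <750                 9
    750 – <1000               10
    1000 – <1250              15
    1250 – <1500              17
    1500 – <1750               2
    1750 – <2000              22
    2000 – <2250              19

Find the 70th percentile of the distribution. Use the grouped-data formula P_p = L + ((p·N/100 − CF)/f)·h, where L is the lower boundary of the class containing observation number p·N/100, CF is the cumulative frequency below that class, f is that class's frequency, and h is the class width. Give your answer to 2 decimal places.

1895.45

N = 94; target position k = 70/100 · 94 = 65.8.
Cumulative frequencies: 9, 19, 34, 51, 53, 75, 94.
Observation 65.8 falls in the class 1750 – <2000.
L = 1750, CF = 53, f = 22, h = 250.
P70 = 1750 + ((65.8 − 53)/22)·250 = 1750 + 145.455 = 1895.45.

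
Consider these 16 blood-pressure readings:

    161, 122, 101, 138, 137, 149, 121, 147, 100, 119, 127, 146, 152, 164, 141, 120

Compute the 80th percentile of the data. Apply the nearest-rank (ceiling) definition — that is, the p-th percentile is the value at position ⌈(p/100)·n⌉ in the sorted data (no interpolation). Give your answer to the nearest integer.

Sorted: 100, 101, 119, 120, 121, 122, 127, 137, 138, 141, 146, 147, 149, 152, 161, 164.
n = 16.
Position = ⌈80/100 · 16⌉ = ⌈12.8⌉ = 13.
The value at rank 13 is 149.

149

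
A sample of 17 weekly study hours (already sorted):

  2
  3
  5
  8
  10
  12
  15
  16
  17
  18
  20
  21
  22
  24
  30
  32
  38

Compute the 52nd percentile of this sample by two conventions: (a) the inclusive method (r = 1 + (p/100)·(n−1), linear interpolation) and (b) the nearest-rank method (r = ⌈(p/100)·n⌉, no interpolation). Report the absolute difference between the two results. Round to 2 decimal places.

0.32

n = 17.
(a) r = 9.32; between ranks 9 (17) and 10 (18): 17.32.
(b) the nearest-rank method: rank 9 → 17.
|17.32 − 17| = 0.32.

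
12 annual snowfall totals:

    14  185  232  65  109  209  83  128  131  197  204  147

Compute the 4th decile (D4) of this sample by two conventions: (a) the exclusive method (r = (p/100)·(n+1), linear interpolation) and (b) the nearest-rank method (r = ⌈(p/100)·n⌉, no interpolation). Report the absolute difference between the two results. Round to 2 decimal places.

Sorted: 14, 65, 83, 109, 128, 131, 147, 185, 197, 204, 209, 232.
n = 12.
(a) r = 5.2; between ranks 5 (128) and 6 (131): 128.6.
(b) the nearest-rank method: rank 5 → 128.
|128.6 − 128| = 0.6.

0.60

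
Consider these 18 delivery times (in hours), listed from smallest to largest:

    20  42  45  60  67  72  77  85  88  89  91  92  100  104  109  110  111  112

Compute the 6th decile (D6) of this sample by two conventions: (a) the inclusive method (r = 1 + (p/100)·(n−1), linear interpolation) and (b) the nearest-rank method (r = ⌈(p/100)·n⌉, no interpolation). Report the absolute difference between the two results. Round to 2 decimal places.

n = 18.
(a) r = 11.2; between ranks 11 (91) and 12 (92): 91.2.
(b) the nearest-rank method: rank 11 → 91.
|91.2 − 91| = 0.2.

0.20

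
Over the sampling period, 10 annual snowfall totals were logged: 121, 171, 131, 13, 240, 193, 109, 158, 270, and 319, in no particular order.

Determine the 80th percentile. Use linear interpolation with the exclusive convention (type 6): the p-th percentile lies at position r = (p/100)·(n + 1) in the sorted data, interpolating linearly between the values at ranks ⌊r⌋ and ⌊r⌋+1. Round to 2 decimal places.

Sorted: 13, 109, 121, 131, 158, 171, 193, 240, 270, 319.
n = 10.
r = (80/100)·(10 + 1) = 8.8.
Rank 8 is 240 and rank 9 is 270.
Interpolate: 240 + 0.8·(270 − 240) = 240 + 0.8·30 = 264.

264.00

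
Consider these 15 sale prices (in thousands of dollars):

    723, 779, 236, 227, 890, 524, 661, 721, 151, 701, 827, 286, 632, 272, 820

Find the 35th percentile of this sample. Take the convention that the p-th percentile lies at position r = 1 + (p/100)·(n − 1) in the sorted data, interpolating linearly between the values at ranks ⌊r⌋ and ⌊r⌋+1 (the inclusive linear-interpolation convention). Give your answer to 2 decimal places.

500.20

Sorted: 151, 227, 236, 272, 286, 524, 632, 661, 701, 721, 723, 779, 820, 827, 890.
n = 15.
r = 1 + (35/100)·(15 − 1) = 1 + 4.9 = 5.9.
Rank 5 is 286 and rank 6 is 524.
Interpolate: 286 + 0.9·(524 − 286) = 286 + 0.9·238 = 500.2.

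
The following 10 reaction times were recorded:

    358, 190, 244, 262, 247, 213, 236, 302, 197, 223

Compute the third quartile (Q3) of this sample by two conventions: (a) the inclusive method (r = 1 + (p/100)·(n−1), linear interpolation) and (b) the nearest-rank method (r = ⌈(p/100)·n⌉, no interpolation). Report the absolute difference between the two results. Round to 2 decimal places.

3.75

Sorted: 190, 197, 213, 223, 236, 244, 247, 262, 302, 358.
n = 10.
(a) r = 7.75; between ranks 7 (247) and 8 (262): 258.25.
(b) the nearest-rank method: rank 8 → 262.
|258.25 − 262| = 3.75.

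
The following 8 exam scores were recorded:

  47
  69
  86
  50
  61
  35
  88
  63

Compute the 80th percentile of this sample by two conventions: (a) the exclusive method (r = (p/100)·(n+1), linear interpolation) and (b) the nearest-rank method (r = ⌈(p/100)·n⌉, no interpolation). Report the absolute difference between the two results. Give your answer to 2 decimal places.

Sorted: 35, 47, 50, 61, 63, 69, 86, 88.
n = 8.
(a) r = 7.2; between ranks 7 (86) and 8 (88): 86.4.
(b) the nearest-rank method: rank 7 → 86.
|86.4 − 86| = 0.4.

0.40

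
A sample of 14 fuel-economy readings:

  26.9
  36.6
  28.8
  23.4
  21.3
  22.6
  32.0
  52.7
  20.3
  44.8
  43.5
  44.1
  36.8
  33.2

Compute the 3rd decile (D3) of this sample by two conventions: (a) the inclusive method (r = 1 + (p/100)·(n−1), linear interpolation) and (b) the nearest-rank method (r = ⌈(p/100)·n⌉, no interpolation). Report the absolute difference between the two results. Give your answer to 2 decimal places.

Sorted: 20.3, 21.3, 22.6, 23.4, 26.9, 28.8, 32.0, 33.2, 36.6, 36.8, 43.5, 44.1, 44.8, 52.7.
n = 14.
(a) r = 4.9; between ranks 4 (23.4) and 5 (26.9): 26.55.
(b) the nearest-rank method: rank 5 → 26.9.
|26.55 − 26.9| = 0.35.

0.35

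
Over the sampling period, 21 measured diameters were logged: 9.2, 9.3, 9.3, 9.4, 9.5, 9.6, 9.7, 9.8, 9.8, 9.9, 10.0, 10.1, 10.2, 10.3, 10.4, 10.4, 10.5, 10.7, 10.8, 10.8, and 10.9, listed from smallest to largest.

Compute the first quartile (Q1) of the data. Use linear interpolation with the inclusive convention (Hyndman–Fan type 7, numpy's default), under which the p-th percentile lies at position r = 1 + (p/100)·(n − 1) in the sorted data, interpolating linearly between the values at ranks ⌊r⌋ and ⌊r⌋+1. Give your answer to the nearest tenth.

n = 21.
r = 1 + (25/100)·(21 − 1) = 1 + 5 = 6.
r is an integer, so P25 is the value at rank 6: 9.6.

9.6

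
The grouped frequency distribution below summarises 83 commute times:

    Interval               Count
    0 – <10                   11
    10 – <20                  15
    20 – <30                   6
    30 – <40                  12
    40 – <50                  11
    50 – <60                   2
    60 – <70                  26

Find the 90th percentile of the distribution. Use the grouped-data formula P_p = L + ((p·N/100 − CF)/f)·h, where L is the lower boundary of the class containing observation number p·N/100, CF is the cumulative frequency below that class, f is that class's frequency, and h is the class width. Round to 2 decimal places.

N = 83; target position k = 90/100 · 83 = 74.7.
Cumulative frequencies: 11, 26, 32, 44, 55, 57, 83.
Observation 74.7 falls in the class 60 – <70.
L = 60, CF = 57, f = 26, h = 10.
P90 = 60 + ((74.7 − 57)/26)·10 = 60 + 6.80769 = 66.8077.

66.81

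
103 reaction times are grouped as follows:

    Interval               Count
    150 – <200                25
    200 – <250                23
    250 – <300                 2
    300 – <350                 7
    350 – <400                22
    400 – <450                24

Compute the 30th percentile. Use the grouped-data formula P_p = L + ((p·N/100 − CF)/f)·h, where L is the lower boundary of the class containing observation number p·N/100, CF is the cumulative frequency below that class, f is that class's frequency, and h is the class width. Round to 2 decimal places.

212.83

N = 103; target position k = 30/100 · 103 = 30.9.
Cumulative frequencies: 25, 48, 50, 57, 79, 103.
Observation 30.9 falls in the class 200 – <250.
L = 200, CF = 25, f = 23, h = 50.
P30 = 200 + ((30.9 − 25)/23)·50 = 200 + 12.8261 = 212.826.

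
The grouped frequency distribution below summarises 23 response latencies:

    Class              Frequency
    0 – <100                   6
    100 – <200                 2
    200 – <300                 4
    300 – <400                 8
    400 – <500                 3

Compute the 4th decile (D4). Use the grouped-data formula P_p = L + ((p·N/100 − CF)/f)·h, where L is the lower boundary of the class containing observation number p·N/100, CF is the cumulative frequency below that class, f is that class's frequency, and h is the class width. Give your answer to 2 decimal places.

N = 23; target position k = 40/100 · 23 = 9.2.
Cumulative frequencies: 6, 8, 12, 20, 23.
Observation 9.2 falls in the class 200 – <300.
L = 200, CF = 8, f = 4, h = 100.
P40 = 200 + ((9.2 − 8)/4)·100 = 200 + 30 = 230.

230.00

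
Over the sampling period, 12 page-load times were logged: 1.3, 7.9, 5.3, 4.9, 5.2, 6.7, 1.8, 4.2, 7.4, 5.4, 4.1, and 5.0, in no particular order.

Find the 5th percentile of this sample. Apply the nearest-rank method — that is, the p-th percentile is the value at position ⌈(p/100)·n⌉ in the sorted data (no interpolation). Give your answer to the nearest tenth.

Sorted: 1.3, 1.8, 4.1, 4.2, 4.9, 5.0, 5.2, 5.3, 5.4, 6.7, 7.4, 7.9.
n = 12.
Position = ⌈5/100 · 12⌉ = ⌈0.6⌉ = 1.
The value at rank 1 is 1.3.

1.3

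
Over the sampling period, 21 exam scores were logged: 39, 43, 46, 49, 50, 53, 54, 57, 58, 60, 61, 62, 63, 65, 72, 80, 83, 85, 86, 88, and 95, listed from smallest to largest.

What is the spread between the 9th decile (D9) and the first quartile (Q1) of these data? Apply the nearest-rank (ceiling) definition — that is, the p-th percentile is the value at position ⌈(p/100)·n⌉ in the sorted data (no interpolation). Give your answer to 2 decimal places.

n = 21.
P25: rank ⌈25/100·21⌉ = 6 → 53.
P90: rank ⌈90/100·21⌉ = 19 → 86.
Difference: 86 − 53 = 33.

33.00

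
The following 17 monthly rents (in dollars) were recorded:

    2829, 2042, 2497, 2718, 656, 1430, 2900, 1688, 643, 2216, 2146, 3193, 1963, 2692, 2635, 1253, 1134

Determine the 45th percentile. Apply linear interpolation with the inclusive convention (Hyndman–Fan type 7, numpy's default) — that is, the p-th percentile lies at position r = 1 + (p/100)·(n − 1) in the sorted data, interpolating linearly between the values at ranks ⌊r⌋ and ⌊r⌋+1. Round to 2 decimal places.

2062.80

Sorted: 643, 656, 1134, 1253, 1430, 1688, 1963, 2042, 2146, 2216, 2497, 2635, 2692, 2718, 2829, 2900, 3193.
n = 17.
r = 1 + (45/100)·(17 − 1) = 1 + 7.2 = 8.2.
Rank 8 is 2042 and rank 9 is 2146.
Interpolate: 2042 + 0.2·(2146 − 2042) = 2042 + 0.2·104 = 2062.8.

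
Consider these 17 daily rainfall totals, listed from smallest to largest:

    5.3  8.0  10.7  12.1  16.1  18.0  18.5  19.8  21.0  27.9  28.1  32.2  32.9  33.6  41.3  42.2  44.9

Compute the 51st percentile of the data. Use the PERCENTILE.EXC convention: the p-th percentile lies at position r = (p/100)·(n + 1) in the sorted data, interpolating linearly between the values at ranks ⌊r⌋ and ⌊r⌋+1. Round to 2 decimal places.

22.24

n = 17.
r = (51/100)·(17 + 1) = 9.18.
Rank 9 is 21.0 and rank 10 is 27.9.
Interpolate: 21.0 + 0.18·(27.9 − 21.0) = 21.0 + 0.18·6.9 = 22.242.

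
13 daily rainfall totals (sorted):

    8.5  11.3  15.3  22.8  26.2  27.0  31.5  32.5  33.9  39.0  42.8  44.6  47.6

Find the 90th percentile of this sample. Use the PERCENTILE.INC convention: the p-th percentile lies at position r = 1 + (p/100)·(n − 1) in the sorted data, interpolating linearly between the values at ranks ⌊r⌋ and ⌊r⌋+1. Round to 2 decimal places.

44.24

n = 13.
r = 1 + (90/100)·(13 − 1) = 1 + 10.8 = 11.8.
Rank 11 is 42.8 and rank 12 is 44.6.
Interpolate: 42.8 + 0.8·(44.6 − 42.8) = 42.8 + 0.8·1.8 = 44.24.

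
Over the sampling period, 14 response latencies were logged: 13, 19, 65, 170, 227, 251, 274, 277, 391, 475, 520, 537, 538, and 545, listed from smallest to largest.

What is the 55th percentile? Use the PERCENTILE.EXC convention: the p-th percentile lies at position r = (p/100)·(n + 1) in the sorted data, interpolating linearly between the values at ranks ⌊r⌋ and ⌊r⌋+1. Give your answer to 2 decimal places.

305.50

n = 14.
r = (55/100)·(14 + 1) = 8.25.
Rank 8 is 277 and rank 9 is 391.
Interpolate: 277 + 0.25·(391 − 277) = 277 + 0.25·114 = 305.5.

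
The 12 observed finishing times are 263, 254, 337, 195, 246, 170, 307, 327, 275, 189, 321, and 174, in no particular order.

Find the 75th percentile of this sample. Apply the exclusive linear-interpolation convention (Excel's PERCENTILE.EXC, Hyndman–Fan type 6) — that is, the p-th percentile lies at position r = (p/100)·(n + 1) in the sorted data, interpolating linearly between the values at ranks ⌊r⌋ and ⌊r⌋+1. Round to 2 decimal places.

Sorted: 170, 174, 189, 195, 246, 254, 263, 275, 307, 321, 327, 337.
n = 12.
r = (75/100)·(12 + 1) = 9.75.
Rank 9 is 307 and rank 10 is 321.
Interpolate: 307 + 0.75·(321 − 307) = 307 + 0.75·14 = 317.5.

317.50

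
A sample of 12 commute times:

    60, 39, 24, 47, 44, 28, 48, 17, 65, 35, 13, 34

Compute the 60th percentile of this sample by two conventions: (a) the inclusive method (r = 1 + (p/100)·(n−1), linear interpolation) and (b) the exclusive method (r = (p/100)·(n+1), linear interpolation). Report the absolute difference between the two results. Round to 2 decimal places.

Sorted: 13, 17, 24, 28, 34, 35, 39, 44, 47, 48, 60, 65.
n = 12.
(a) r = 7.6; between ranks 7 (39) and 8 (44): 42.
(b) r = 7.8; between ranks 7 (39) and 8 (44): 43.
|42 − 43| = 1.

1.00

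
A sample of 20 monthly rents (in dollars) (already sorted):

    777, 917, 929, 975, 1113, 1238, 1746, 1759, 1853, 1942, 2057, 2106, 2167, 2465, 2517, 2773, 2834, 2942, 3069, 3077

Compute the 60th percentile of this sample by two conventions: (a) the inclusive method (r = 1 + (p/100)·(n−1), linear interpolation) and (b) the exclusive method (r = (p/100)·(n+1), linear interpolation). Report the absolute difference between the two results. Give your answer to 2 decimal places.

12.20

n = 20.
(a) r = 12.4; between ranks 12 (2106) and 13 (2167): 2130.4.
(b) r = 12.6; between ranks 12 (2106) and 13 (2167): 2142.6.
|2130.4 − 2142.6| = 12.2.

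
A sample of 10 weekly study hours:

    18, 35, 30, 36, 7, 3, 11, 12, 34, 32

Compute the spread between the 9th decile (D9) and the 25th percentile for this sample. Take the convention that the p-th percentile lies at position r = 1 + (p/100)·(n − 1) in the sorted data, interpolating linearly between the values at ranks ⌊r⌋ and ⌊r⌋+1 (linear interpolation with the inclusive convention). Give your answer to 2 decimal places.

23.85

Sorted: 3, 7, 11, 12, 18, 30, 32, 34, 35, 36.
n = 10.
P25: r = 3.25; ranks 3–4 are 11, 12; interpolating gives 11.25.
P90: r = 9.1; ranks 9–10 are 35, 36; interpolating gives 35.1.
Difference: 35.1 − 11.25 = 23.85.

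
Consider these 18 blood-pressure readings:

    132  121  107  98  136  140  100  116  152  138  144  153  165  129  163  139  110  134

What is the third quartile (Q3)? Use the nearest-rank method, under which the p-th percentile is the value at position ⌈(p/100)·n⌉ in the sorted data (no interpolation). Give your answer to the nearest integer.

Sorted: 98, 100, 107, 110, 116, 121, 129, 132, 134, 136, 138, 139, 140, 144, 152, 153, 163, 165.
n = 18.
Position = ⌈75/100 · 18⌉ = ⌈13.5⌉ = 14.
The value at rank 14 is 144.

144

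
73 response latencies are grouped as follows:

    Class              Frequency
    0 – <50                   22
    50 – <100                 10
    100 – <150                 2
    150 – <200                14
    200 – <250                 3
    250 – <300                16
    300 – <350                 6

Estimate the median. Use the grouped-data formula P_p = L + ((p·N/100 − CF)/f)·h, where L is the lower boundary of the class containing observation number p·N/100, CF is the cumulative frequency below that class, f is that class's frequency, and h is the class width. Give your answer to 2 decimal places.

158.93

N = 73; target position k = 50/100 · 73 = 36.5.
Cumulative frequencies: 22, 32, 34, 48, 51, 67, 73.
Observation 36.5 falls in the class 150 – <200.
L = 150, CF = 34, f = 14, h = 50.
P50 = 150 + ((36.5 − 34)/14)·50 = 150 + 8.92857 = 158.929.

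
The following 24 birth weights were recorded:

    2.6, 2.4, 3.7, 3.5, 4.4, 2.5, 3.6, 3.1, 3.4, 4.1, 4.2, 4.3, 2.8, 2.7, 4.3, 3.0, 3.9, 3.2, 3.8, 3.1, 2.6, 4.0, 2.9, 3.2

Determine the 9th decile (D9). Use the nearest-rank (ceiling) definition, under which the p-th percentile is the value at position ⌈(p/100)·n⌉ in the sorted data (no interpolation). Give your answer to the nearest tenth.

4.3

Sorted: 2.4, 2.5, 2.6, 2.6, 2.7, 2.8, 2.9, 3.0, 3.1, 3.1, 3.2, 3.2, 3.4, 3.5, 3.6, 3.7, 3.8, 3.9, 4.0, 4.1, 4.2, 4.3, 4.3, 4.4.
n = 24.
Position = ⌈90/100 · 24⌉ = ⌈21.6⌉ = 22.
The value at rank 22 is 4.3.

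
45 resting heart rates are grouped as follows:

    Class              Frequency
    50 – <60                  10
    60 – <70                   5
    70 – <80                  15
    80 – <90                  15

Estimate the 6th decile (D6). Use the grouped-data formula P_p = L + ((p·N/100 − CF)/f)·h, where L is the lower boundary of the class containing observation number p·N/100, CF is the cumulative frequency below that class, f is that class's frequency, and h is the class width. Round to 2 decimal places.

78.00

N = 45; target position k = 60/100 · 45 = 27.
Cumulative frequencies: 10, 15, 30, 45.
Observation 27 falls in the class 70 – <80.
L = 70, CF = 15, f = 15, h = 10.
P60 = 70 + ((27 − 15)/15)·10 = 70 + 8 = 78.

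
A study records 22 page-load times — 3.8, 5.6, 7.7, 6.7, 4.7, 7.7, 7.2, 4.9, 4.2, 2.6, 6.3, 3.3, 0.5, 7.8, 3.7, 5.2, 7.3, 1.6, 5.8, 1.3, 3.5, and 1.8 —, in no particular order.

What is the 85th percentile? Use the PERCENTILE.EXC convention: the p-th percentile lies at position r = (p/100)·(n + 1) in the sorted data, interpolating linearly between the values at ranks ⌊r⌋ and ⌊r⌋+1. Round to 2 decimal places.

7.52

Sorted: 0.5, 1.3, 1.6, 1.8, 2.6, 3.3, 3.5, 3.7, 3.8, 4.2, 4.7, 4.9, 5.2, 5.6, 5.8, 6.3, 6.7, 7.2, 7.3, 7.7, 7.7, 7.8.
n = 22.
r = (85/100)·(22 + 1) = 19.55.
Rank 19 is 7.3 and rank 20 is 7.7.
Interpolate: 7.3 + 0.55·(7.7 − 7.3) = 7.3 + 0.55·0.4 = 7.52.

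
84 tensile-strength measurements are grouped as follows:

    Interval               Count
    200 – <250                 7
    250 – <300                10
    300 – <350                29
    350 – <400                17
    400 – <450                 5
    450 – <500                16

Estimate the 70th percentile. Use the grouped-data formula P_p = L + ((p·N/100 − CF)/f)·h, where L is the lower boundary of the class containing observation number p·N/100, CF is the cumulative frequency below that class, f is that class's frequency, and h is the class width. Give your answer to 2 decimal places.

N = 84; target position k = 70/100 · 84 = 58.8.
Cumulative frequencies: 7, 17, 46, 63, 68, 84.
Observation 58.8 falls in the class 350 – <400.
L = 350, CF = 46, f = 17, h = 50.
P70 = 350 + ((58.8 − 46)/17)·50 = 350 + 37.6471 = 387.647.

387.65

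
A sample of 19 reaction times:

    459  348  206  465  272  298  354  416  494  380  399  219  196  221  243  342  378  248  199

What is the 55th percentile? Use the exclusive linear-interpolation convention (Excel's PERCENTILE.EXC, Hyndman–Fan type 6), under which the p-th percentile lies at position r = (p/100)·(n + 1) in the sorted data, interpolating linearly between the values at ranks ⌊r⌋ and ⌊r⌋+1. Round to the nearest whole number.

348

Sorted: 196, 199, 206, 219, 221, 243, 248, 272, 298, 342, 348, 354, 378, 380, 399, 416, 459, 465, 494.
n = 19.
r = (55/100)·(19 + 1) = 11.
r is an integer, so P55 is the value at rank 11: 348.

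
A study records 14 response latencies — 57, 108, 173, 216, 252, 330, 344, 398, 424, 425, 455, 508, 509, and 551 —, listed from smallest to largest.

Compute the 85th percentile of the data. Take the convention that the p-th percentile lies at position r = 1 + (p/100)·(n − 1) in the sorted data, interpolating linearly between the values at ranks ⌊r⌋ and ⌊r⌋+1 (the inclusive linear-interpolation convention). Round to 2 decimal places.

508.05

n = 14.
r = 1 + (85/100)·(14 − 1) = 1 + 11.05 = 12.05.
Rank 12 is 508 and rank 13 is 509.
Interpolate: 508 + 0.05·(509 − 508) = 508 + 0.05·1 = 508.05.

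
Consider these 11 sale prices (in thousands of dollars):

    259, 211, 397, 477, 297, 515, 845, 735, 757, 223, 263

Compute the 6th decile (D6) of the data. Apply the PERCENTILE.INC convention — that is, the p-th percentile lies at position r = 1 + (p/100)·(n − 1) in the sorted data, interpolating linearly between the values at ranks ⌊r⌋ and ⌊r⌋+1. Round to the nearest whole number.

477

Sorted: 211, 223, 259, 263, 297, 397, 477, 515, 735, 757, 845.
n = 11.
r = 1 + (60/100)·(11 − 1) = 1 + 6 = 7.
r is an integer, so P60 is the value at rank 7: 477.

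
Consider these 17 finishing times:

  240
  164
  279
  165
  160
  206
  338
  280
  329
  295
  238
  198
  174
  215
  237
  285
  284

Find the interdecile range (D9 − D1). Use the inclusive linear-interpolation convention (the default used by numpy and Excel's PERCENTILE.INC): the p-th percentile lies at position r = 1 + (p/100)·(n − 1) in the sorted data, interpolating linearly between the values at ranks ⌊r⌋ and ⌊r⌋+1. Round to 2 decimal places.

Sorted: 160, 164, 165, 174, 198, 206, 215, 237, 238, 240, 279, 280, 284, 285, 295, 329, 338.
n = 17.
P10: r = 2.6; ranks 2–3 are 164, 165; interpolating gives 164.6.
P90: r = 15.4; ranks 15–16 are 295, 329; interpolating gives 308.6.
Difference: 308.6 − 164.6 = 144.

144.00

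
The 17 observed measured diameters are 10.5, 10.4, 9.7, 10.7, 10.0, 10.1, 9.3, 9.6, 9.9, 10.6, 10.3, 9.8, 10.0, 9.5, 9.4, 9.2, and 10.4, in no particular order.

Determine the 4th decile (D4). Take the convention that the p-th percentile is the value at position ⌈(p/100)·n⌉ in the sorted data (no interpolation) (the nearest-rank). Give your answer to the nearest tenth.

9.8

Sorted: 9.2, 9.3, 9.4, 9.5, 9.6, 9.7, 9.8, 9.9, 10.0, 10.0, 10.1, 10.3, 10.4, 10.4, 10.5, 10.6, 10.7.
n = 17.
Position = ⌈40/100 · 17⌉ = ⌈6.8⌉ = 7.
The value at rank 7 is 9.8.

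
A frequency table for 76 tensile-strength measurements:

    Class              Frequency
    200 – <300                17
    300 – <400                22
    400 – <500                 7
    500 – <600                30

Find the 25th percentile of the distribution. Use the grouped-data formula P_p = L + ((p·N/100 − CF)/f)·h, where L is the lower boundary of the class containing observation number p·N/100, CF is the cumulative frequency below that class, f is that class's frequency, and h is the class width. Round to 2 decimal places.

309.09

N = 76; target position k = 25/100 · 76 = 19.
Cumulative frequencies: 17, 39, 46, 76.
Observation 19 falls in the class 300 – <400.
L = 300, CF = 17, f = 22, h = 100.
P25 = 300 + ((19 − 17)/22)·100 = 300 + 9.09091 = 309.091.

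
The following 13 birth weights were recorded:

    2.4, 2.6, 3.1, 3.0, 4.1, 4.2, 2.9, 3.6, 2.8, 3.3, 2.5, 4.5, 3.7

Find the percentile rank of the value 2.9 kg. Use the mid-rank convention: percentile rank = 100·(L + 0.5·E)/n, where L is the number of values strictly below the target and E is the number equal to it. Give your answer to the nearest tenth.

34.6

Sorted: 2.4, 2.5, 2.6, 2.8, 2.9, 3.0, 3.1, 3.3, 3.6, 3.7, 4.1, 4.2, 4.5.
Count below 2.9: L = 4; count equal: E = 1; n = 13.
Percentile rank = 100·(4 + 0.5·1)/13 = 100·4.5/13 = 34.62.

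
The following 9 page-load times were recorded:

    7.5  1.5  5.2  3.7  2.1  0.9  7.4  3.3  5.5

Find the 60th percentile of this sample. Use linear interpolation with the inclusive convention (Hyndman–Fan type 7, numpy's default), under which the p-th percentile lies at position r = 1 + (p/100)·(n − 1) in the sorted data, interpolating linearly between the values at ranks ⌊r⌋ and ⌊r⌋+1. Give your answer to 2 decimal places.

4.90

Sorted: 0.9, 1.5, 2.1, 3.3, 3.7, 5.2, 5.5, 7.4, 7.5.
n = 9.
r = 1 + (60/100)·(9 − 1) = 1 + 4.8 = 5.8.
Rank 5 is 3.7 and rank 6 is 5.2.
Interpolate: 3.7 + 0.8·(5.2 − 3.7) = 3.7 + 0.8·1.5 = 4.9.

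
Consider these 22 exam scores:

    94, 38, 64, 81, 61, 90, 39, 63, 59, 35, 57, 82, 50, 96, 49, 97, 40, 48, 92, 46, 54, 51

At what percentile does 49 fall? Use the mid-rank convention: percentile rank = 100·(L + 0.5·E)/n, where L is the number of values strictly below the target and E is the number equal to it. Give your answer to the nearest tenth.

29.5

Sorted: 35, 38, 39, 40, 46, 48, 49, 50, 51, 54, 57, 59, 61, 63, 64, 81, 82, 90, 92, 94, 96, 97.
Count below 49: L = 6; count equal: E = 1; n = 22.
Percentile rank = 100·(6 + 0.5·1)/22 = 100·6.5/22 = 29.55.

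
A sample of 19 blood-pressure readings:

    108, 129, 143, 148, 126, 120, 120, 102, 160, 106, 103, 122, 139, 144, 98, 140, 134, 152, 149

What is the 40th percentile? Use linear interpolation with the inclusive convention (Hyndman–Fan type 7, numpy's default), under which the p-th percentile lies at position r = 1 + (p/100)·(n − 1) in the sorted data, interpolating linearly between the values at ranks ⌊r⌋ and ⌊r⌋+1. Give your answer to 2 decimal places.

Sorted: 98, 102, 103, 106, 108, 120, 120, 122, 126, 129, 134, 139, 140, 143, 144, 148, 149, 152, 160.
n = 19.
r = 1 + (40/100)·(19 − 1) = 1 + 7.2 = 8.2.
Rank 8 is 122 and rank 9 is 126.
Interpolate: 122 + 0.2·(126 − 122) = 122 + 0.2·4 = 122.8.

122.80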